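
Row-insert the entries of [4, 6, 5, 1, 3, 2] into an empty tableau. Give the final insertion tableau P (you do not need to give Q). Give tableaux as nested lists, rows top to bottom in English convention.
P = [[1, 2], [3, 5], [4], [6]]

Insert 4: appended to row 1. P = [[4]].
Insert 6: appended to row 1. P = [[4, 6]].
Insert 5: 5 bumps 6 from row 1; 6 starts row 2. P = [[4, 5], [6]].
Insert 1: 1 bumps 4 from row 1; 4 bumps 6 from row 2; 6 starts row 3. P = [[1, 5], [4], [6]].
Insert 3: 3 bumps 5 from row 1; 5 appends to row 2. P = [[1, 3], [4, 5], [6]].
Insert 2: 2 bumps 3 from row 1; 3 bumps 4 from row 2; 4 bumps 6 from row 3; 6 starts row 4. P = [[1, 2], [3, 5], [4], [6]].

So P = [[1, 2], [3, 5], [4], [6]].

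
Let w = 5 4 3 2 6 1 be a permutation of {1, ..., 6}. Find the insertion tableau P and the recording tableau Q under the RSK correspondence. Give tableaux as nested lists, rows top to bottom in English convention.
P = [[1, 6], [2], [3], [4], [5]], Q = [[1, 5], [2], [3], [4], [6]]

Insert each entry of the permutation into P by Schensted row insertion, recording in Q the position of each new cell.

Insert 5: appended to row 1. P = [[5]], Q = [[1]].
Insert 4: 4 bumps 5 from row 1; 5 starts row 2. P = [[4], [5]], Q = [[1], [2]].
Insert 3: 3 bumps 4 from row 1; 4 bumps 5 from row 2; 5 starts row 3. P = [[3], [4], [5]], Q = [[1], [2], [3]].
Insert 2: 2 bumps 3 from row 1; 3 bumps 4 from row 2; 4 bumps 5 from row 3; 5 starts row 4. P = [[2], [3], [4], [5]], Q = [[1], [2], [3], [4]].
Insert 6: appended to row 1. P = [[2, 6], [3], [4], [5]], Q = [[1, 5], [2], [3], [4]].
Insert 1: 1 bumps 2 from row 1; 2 bumps 3 from row 2; 3 bumps 4 from row 3; 4 bumps 5 from row 4; 5 starts row 5. P = [[1, 6], [2], [3], [4], [5]], Q = [[1, 5], [2], [3], [4], [6]].

So P = [[1, 6], [2], [3], [4], [5]], Q = [[1, 5], [2], [3], [4], [6]].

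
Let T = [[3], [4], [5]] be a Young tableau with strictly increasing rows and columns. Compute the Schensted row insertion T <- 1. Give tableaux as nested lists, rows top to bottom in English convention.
In row 1, 1 replaces 3 (the leftmost entry greater than 1); 3 is bumped to row 2. In row 2, 3 replaces 4 (the leftmost entry greater than 3); 4 is bumped to row 3. In row 3, 4 replaces 5 (the leftmost entry greater than 4); 5 is bumped to row 4. 5 starts a new row 4. The new tableau is [[1], [3], [4], [5]].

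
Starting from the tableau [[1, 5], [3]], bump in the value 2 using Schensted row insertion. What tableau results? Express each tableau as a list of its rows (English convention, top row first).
In row 1, 2 replaces 5 (the leftmost entry greater than 2); 5 is bumped to row 2. 5 is appended to row 2. The new tableau is [[1, 2], [3, 5]].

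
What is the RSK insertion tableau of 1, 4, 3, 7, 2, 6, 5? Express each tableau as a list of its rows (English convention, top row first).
Insert 1: appended to row 1. P = [[1]].
Insert 4: appended to row 1. P = [[1, 4]].
Insert 3: 3 bumps 4 from row 1; 4 starts row 2. P = [[1, 3], [4]].
Insert 7: appended to row 1. P = [[1, 3, 7], [4]].
Insert 2: 2 bumps 3 from row 1; 3 bumps 4 from row 2; 4 starts row 3. P = [[1, 2, 7], [3], [4]].
Insert 6: 6 bumps 7 from row 1; 7 appends to row 2. P = [[1, 2, 6], [3, 7], [4]].
Insert 5: 5 bumps 6 from row 1; 6 bumps 7 from row 2; 7 appends to row 3. P = [[1, 2, 5], [3, 6], [4, 7]].

So P = [[1, 2, 5], [3, 6], [4, 7]].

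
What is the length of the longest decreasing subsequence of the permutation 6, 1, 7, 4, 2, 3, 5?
3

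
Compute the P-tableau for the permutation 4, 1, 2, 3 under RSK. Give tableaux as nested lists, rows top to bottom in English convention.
P = [[1, 2, 3], [4]]

Insert 4: appended to row 1. P = [[4]].
Insert 1: 1 bumps 4 from row 1; 4 starts row 2. P = [[1], [4]].
Insert 2: appended to row 1. P = [[1, 2], [4]].
Insert 3: appended to row 1. P = [[1, 2, 3], [4]].

So P = [[1, 2, 3], [4]].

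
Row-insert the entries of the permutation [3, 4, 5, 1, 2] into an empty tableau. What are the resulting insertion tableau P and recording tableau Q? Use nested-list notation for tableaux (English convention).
Insert each entry of the permutation into P by Schensted row insertion, recording in Q the position of each new cell.

Insert 3: appended to row 1. P = [[3]], Q = [[1]].
Insert 4: appended to row 1. P = [[3, 4]], Q = [[1, 2]].
Insert 5: appended to row 1. P = [[3, 4, 5]], Q = [[1, 2, 3]].
Insert 1: 1 bumps 3 from row 1; 3 starts row 2. P = [[1, 4, 5], [3]], Q = [[1, 2, 3], [4]].
Insert 2: 2 bumps 4 from row 1; 4 appends to row 2. P = [[1, 2, 5], [3, 4]], Q = [[1, 2, 3], [4, 5]].

So P = [[1, 2, 5], [3, 4]], Q = [[1, 2, 3], [4, 5]].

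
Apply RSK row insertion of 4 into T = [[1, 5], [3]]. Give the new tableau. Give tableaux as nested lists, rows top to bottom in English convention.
[[1, 4], [3, 5]]

In row 1, 4 replaces 5 (the leftmost entry greater than 4); 5 is bumped to row 2. 5 is appended to row 2. The new tableau is [[1, 4], [3, 5]].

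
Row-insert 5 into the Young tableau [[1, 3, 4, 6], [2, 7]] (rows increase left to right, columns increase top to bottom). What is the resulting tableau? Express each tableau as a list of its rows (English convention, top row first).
[[1, 3, 4, 5], [2, 6], [7]]

In row 1, 5 replaces 6 (the leftmost entry greater than 5); 6 is bumped to row 2. In row 2, 6 replaces 7 (the leftmost entry greater than 6); 7 is bumped to row 3. 7 starts a new row 3. The new tableau is [[1, 3, 4, 5], [2, 6], [7]].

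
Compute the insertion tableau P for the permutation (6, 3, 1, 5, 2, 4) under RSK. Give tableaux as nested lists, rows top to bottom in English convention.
Insert 6: appended to row 1. P = [[6]].
Insert 3: 3 bumps 6 from row 1; 6 starts row 2. P = [[3], [6]].
Insert 1: 1 bumps 3 from row 1; 3 bumps 6 from row 2; 6 starts row 3. P = [[1], [3], [6]].
Insert 5: appended to row 1. P = [[1, 5], [3], [6]].
Insert 2: 2 bumps 5 from row 1; 5 appends to row 2. P = [[1, 2], [3, 5], [6]].
Insert 4: appended to row 1. P = [[1, 2, 4], [3, 5], [6]].

So P = [[1, 2, 4], [3, 5], [6]].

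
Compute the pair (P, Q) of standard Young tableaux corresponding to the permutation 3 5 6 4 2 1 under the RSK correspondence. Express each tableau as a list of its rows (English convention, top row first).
Insert each entry of the permutation into P by Schensted row insertion, recording in Q the position of each new cell.

Insert 3: appended to row 1. P = [[3]].
Insert 5: appended to row 1. P = [[3, 5]].
Insert 6: appended to row 1. P = [[3, 5, 6]].
Insert 4: 4 bumps 5 from row 1; 5 starts row 2. P = [[3, 4, 6], [5]].
Insert 2: 2 bumps 3 from row 1; 3 bumps 5 from row 2; 5 starts row 3. P = [[2, 4, 6], [3], [5]].
Insert 1: 1 bumps 2 from row 1; 2 bumps 3 from row 2; 3 bumps 5 from row 3; 5 starts row 4. P = [[1, 4, 6], [2], [3], [5]].

So P = [[1, 4, 6], [2], [3], [5]], Q = [[1, 2, 3], [4], [5], [6]].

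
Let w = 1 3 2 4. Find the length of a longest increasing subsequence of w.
3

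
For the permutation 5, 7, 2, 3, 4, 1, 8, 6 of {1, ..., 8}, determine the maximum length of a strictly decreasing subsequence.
3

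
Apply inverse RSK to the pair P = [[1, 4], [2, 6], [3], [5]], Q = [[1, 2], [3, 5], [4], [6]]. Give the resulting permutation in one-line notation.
Reverse the RSK construction: for i from n down to 1, find the cell of Q containing i, remove the entry at that cell from P, and reverse-bump it up through P; the value ejected from row 1 is w(i).

Step i=6: Q has 6 at row 4, column 1; remove 5 from row 4 of P and reverse-bump: 5 enters row 3 and ejects 3; 3 enters row 2 and ejects 2; 2 enters row 1 and ejects 1. So w(6) = 1. P is now [[2, 4], [3, 6], [5]].
Step i=5: Q has 5 at row 2, column 2; remove 6 from row 2 of P and reverse-bump: 6 enters row 1 and ejects 4. So w(5) = 4. P is now [[2, 6], [3], [5]].
Step i=4: Q has 4 at row 3, column 1; remove 5 from row 3 of P and reverse-bump: 5 enters row 2 and ejects 3; 3 enters row 1 and ejects 2. So w(4) = 2. P is now [[3, 6], [5]].
Step i=3: Q has 3 at row 2, column 1; remove 5 from row 2 of P and reverse-bump: 5 enters row 1 and ejects 3. So w(3) = 3. P is now [[5, 6]].
Step i=2: Q has 2 at row 1, column 2; remove that cell from P, ejecting 6. So w(2) = 6. P is now [[5]].
Step i=1: Q has 1 at row 1, column 1; remove that cell from P, ejecting 5. So w(1) = 5. P is now [].

So w = 5 6 3 2 4 1.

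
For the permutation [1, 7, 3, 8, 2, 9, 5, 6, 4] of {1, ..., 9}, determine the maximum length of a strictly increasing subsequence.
4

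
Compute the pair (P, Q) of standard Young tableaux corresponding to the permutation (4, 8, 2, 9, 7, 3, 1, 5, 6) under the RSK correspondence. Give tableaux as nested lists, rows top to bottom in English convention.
Insert each entry of the permutation into P by Schensted row insertion, recording in Q the position of each new cell.

Insert 4: appended to row 1. P = [[4]].
Insert 8: appended to row 1. P = [[4, 8]].
Insert 2: 2 bumps 4 from row 1; 4 starts row 2. P = [[2, 8], [4]].
Insert 9: appended to row 1. P = [[2, 8, 9], [4]].
Insert 7: 7 bumps 8 from row 1; 8 appends to row 2. P = [[2, 7, 9], [4, 8]].
Insert 3: 3 bumps 7 from row 1; 7 bumps 8 from row 2; 8 starts row 3. P = [[2, 3, 9], [4, 7], [8]].
Insert 1: 1 bumps 2 from row 1; 2 bumps 4 from row 2; 4 bumps 8 from row 3; 8 starts row 4. P = [[1, 3, 9], [2, 7], [4], [8]].
Insert 5: 5 bumps 9 from row 1; 9 appends to row 2. P = [[1, 3, 5], [2, 7, 9], [4], [8]].
Insert 6: appended to row 1. P = [[1, 3, 5, 6], [2, 7, 9], [4], [8]].

So P = [[1, 3, 5, 6], [2, 7, 9], [4], [8]], Q = [[1, 2, 4, 9], [3, 5, 8], [6], [7]].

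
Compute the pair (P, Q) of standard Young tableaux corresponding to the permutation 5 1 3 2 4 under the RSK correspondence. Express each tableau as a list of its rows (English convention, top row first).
P = [[1, 2, 4], [3], [5]], Q = [[1, 3, 5], [2], [4]]

Insert each entry of the permutation into P by Schensted row insertion, recording in Q the position of each new cell.

Insert 5: appended to row 1. P = [[5]], Q = [[1]].
Insert 1: 1 bumps 5 from row 1; 5 starts row 2. P = [[1], [5]], Q = [[1], [2]].
Insert 3: appended to row 1. P = [[1, 3], [5]], Q = [[1, 3], [2]].
Insert 2: 2 bumps 3 from row 1; 3 bumps 5 from row 2; 5 starts row 3. P = [[1, 2], [3], [5]], Q = [[1, 3], [2], [4]].
Insert 4: appended to row 1. P = [[1, 2, 4], [3], [5]], Q = [[1, 3, 5], [2], [4]].

So P = [[1, 2, 4], [3], [5]], Q = [[1, 3, 5], [2], [4]].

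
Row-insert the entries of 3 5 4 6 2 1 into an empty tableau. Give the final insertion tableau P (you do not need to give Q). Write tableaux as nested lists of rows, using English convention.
Insert 3: appended to row 1. P = [[3]].
Insert 5: appended to row 1. P = [[3, 5]].
Insert 4: 4 bumps 5 from row 1; 5 starts row 2. P = [[3, 4], [5]].
Insert 6: appended to row 1. P = [[3, 4, 6], [5]].
Insert 2: 2 bumps 3 from row 1; 3 bumps 5 from row 2; 5 starts row 3. P = [[2, 4, 6], [3], [5]].
Insert 1: 1 bumps 2 from row 1; 2 bumps 3 from row 2; 3 bumps 5 from row 3; 5 starts row 4. P = [[1, 4, 6], [2], [3], [5]].

So P = [[1, 4, 6], [2], [3], [5]].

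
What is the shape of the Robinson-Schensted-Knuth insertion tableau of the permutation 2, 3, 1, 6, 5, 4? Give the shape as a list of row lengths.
RSK row insertion gives P = [[1, 3, 4], [2, 5], [6]], which has shape [3, 2, 1].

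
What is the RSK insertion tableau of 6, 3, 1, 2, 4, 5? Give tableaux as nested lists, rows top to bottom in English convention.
Insert 6: appended to row 1. P = [[6]].
Insert 3: 3 bumps 6 from row 1; 6 starts row 2. P = [[3], [6]].
Insert 1: 1 bumps 3 from row 1; 3 bumps 6 from row 2; 6 starts row 3. P = [[1], [3], [6]].
Insert 2: appended to row 1. P = [[1, 2], [3], [6]].
Insert 4: appended to row 1. P = [[1, 2, 4], [3], [6]].
Insert 5: appended to row 1. P = [[1, 2, 4, 5], [3], [6]].

So P = [[1, 2, 4, 5], [3], [6]].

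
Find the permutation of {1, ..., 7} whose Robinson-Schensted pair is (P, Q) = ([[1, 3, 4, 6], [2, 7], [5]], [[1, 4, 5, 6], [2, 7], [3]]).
Reverse the RSK construction: for i from n down to 1, find the cell of Q containing i, remove the entry at that cell from P, and reverse-bump it up through P; the value ejected from row 1 is w(i).

Step i=7: Q has 7 at row 2, column 2; remove 7 from row 2 of P and reverse-bump: 7 enters row 1 and ejects 6. So w(7) = 6. P is now [[1, 3, 4, 7], [2], [5]].
Step i=6: Q has 6 at row 1, column 4; remove that cell from P, ejecting 7. So w(6) = 7. P is now [[1, 3, 4], [2], [5]].
Step i=5: Q has 5 at row 1, column 3; remove that cell from P, ejecting 4. So w(5) = 4. P is now [[1, 3], [2], [5]].
Step i=4: Q has 4 at row 1, column 2; remove that cell from P, ejecting 3. So w(4) = 3. P is now [[1], [2], [5]].
Step i=3: Q has 3 at row 3, column 1; remove 5 from row 3 of P and reverse-bump: 5 enters row 2 and ejects 2; 2 enters row 1 and ejects 1. So w(3) = 1. P is now [[2], [5]].
Step i=2: Q has 2 at row 2, column 1; remove 5 from row 2 of P and reverse-bump: 5 enters row 1 and ejects 2. So w(2) = 2. P is now [[5]].
Step i=1: Q has 1 at row 1, column 1; remove that cell from P, ejecting 5. So w(1) = 5. P is now [].

So w = 5 2 1 3 4 7 6.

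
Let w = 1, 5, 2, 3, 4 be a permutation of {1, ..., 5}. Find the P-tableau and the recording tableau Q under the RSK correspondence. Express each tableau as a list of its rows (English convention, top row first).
P = [[1, 2, 3, 4], [5]], Q = [[1, 2, 4, 5], [3]]

Insert each entry of the permutation into P by Schensted row insertion, recording in Q the position of each new cell.

Insert 1: appended to row 1. P = [[1]], Q = [[1]].
Insert 5: appended to row 1. P = [[1, 5]], Q = [[1, 2]].
Insert 2: 2 bumps 5 from row 1; 5 starts row 2. P = [[1, 2], [5]], Q = [[1, 2], [3]].
Insert 3: appended to row 1. P = [[1, 2, 3], [5]], Q = [[1, 2, 4], [3]].
Insert 4: appended to row 1. P = [[1, 2, 3, 4], [5]], Q = [[1, 2, 4, 5], [3]].

So P = [[1, 2, 3, 4], [5]], Q = [[1, 2, 4, 5], [3]].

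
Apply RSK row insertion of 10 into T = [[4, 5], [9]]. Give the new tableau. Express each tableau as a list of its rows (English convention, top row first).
[[4, 5, 10], [9]]

10 is larger than every entry of row 1, so it is appended to row 1. The new tableau is [[4, 5, 10], [9]].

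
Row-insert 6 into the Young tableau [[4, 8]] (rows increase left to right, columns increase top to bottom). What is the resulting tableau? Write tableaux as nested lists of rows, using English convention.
[[4, 6], [8]]

In row 1, 6 replaces 8 (the leftmost entry greater than 6); 8 is bumped to row 2. 8 starts a new row 2. The new tableau is [[4, 6], [8]].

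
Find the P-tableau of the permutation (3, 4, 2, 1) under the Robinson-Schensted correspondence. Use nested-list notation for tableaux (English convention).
P = [[1, 4], [2], [3]]

Insert 3: appended to row 1. P = [[3]].
Insert 4: appended to row 1. P = [[3, 4]].
Insert 2: 2 bumps 3 from row 1; 3 starts row 2. P = [[2, 4], [3]].
Insert 1: 1 bumps 2 from row 1; 2 bumps 3 from row 2; 3 starts row 3. P = [[1, 4], [2], [3]].

So P = [[1, 4], [2], [3]].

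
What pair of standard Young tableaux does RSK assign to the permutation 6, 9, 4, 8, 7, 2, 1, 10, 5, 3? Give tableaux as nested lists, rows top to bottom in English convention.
Insert each entry of the permutation into P by Schensted row insertion, recording in Q the position of each new cell.

After inserting 6: P = [[6]].
After inserting 9: P = [[6, 9]].
After inserting 4: P = [[4, 9], [6]].
After inserting 8: P = [[4, 8], [6, 9]].
After inserting 7: P = [[4, 7], [6, 8], [9]].
After inserting 2: P = [[2, 7], [4, 8], [6], [9]].
After inserting 1: P = [[1, 7], [2, 8], [4], [6], [9]].
After inserting 10: P = [[1, 7, 10], [2, 8], [4], [6], [9]].
After inserting 5: P = [[1, 5, 10], [2, 7], [4, 8], [6], [9]].
After inserting 3: P = [[1, 3, 10], [2, 5], [4, 7], [6, 8], [9]].

So P = [[1, 3, 10], [2, 5], [4, 7], [6, 8], [9]], Q = [[1, 2, 8], [3, 4], [5, 9], [6, 10], [7]].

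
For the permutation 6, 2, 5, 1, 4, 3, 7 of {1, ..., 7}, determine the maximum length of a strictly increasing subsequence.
3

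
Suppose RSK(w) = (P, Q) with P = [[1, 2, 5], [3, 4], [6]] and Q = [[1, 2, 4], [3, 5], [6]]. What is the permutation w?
Reverse the RSK construction: for i from n down to 1, find the cell of Q containing i, remove the entry at that cell from P, and reverse-bump it up through P; the value ejected from row 1 is w(i).

Step i=6: Q has 6 at row 3, column 1; remove 6 from row 3 of P and reverse-bump: 6 enters row 2 and ejects 4; 4 enters row 1 and ejects 2. So w(6) = 2. P is now [[1, 4, 5], [3, 6]].
Step i=5: Q has 5 at row 2, column 2; remove 6 from row 2 of P and reverse-bump: 6 enters row 1 and ejects 5. So w(5) = 5. P is now [[1, 4, 6], [3]].
Step i=4: Q has 4 at row 1, column 3; remove that cell from P, ejecting 6. So w(4) = 6. P is now [[1, 4], [3]].
Step i=3: Q has 3 at row 2, column 1; remove 3 from row 2 of P and reverse-bump: 3 enters row 1 and ejects 1. So w(3) = 1. P is now [[3, 4]].
Step i=2: Q has 2 at row 1, column 2; remove that cell from P, ejecting 4. So w(2) = 4. P is now [[3]].
Step i=1: Q has 1 at row 1, column 1; remove that cell from P, ejecting 3. So w(1) = 3. P is now [].

So w = 3 4 1 6 5 2.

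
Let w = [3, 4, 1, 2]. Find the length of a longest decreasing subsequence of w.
2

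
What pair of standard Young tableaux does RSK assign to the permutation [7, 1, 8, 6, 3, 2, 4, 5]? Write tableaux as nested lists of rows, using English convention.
P = [[1, 2, 4, 5], [3, 8], [6], [7]], Q = [[1, 3, 7, 8], [2, 4], [5], [6]]

Insert each entry of the permutation into P by Schensted row insertion, recording in Q the position of each new cell.

Insert 7: appended to row 1. P = [[7]], Q = [[1]].
Insert 1: 1 bumps 7 from row 1; 7 starts row 2. P = [[1], [7]], Q = [[1], [2]].
Insert 8: appended to row 1. P = [[1, 8], [7]], Q = [[1, 3], [2]].
Insert 6: 6 bumps 8 from row 1; 8 appends to row 2. P = [[1, 6], [7, 8]], Q = [[1, 3], [2, 4]].
Insert 3: 3 bumps 6 from row 1; 6 bumps 7 from row 2; 7 starts row 3. P = [[1, 3], [6, 8], [7]], Q = [[1, 3], [2, 4], [5]].
Insert 2: 2 bumps 3 from row 1; 3 bumps 6 from row 2; 6 bumps 7 from row 3; 7 starts row 4. P = [[1, 2], [3, 8], [6], [7]], Q = [[1, 3], [2, 4], [5], [6]].
Insert 4: appended to row 1. P = [[1, 2, 4], [3, 8], [6], [7]], Q = [[1, 3, 7], [2, 4], [5], [6]].
Insert 5: appended to row 1. P = [[1, 2, 4, 5], [3, 8], [6], [7]], Q = [[1, 3, 7, 8], [2, 4], [5], [6]].

So P = [[1, 2, 4, 5], [3, 8], [6], [7]], Q = [[1, 3, 7, 8], [2, 4], [5], [6]].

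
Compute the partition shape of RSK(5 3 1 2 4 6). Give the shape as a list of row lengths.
Row-insert each entry into an empty tableau.

After inserting 5: P = [[5]].
After inserting 3: P = [[3], [5]].
After inserting 1: P = [[1], [3], [5]].
After inserting 2: P = [[1, 2], [3], [5]].
After inserting 4: P = [[1, 2, 4], [3], [5]].
After inserting 6: P = [[1, 2, 4, 6], [3], [5]].

The final insertion tableau P = [[1, 2, 4, 6], [3], [5]] has shape [4, 1, 1].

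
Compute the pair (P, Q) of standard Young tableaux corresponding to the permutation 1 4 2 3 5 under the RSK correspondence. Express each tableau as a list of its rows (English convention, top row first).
Insert each entry of the permutation into P by Schensted row insertion, recording in Q the position of each new cell.

Insert 1: appended to row 1. P = [[1]].
Insert 4: appended to row 1. P = [[1, 4]].
Insert 2: 2 bumps 4 from row 1; 4 starts row 2. P = [[1, 2], [4]].
Insert 3: appended to row 1. P = [[1, 2, 3], [4]].
Insert 5: appended to row 1. P = [[1, 2, 3, 5], [4]].

So P = [[1, 2, 3, 5], [4]], Q = [[1, 2, 4, 5], [3]].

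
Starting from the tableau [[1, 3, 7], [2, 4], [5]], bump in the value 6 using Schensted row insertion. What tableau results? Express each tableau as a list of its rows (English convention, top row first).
In row 1, 6 replaces 7 (the leftmost entry greater than 6); 7 is bumped to row 2. 7 is appended to row 2. The new tableau is [[1, 3, 6], [2, 4, 7], [5]].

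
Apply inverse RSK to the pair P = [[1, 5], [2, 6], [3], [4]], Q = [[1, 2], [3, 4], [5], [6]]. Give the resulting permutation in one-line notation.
4 6 3 5 2 1

Reverse the RSK construction: for i from n down to 1, find the cell of Q containing i, remove the entry at that cell from P, and reverse-bump it up through P; the value ejected from row 1 is w(i).

Step i=6: Q has 6 at row 4, column 1; remove 4 from row 4 of P and reverse-bump: 4 enters row 3 and ejects 3; 3 enters row 2 and ejects 2; 2 enters row 1 and ejects 1. So w(6) = 1. P is now [[2, 5], [3, 6], [4]].
Step i=5: Q has 5 at row 3, column 1; remove 4 from row 3 of P and reverse-bump: 4 enters row 2 and ejects 3; 3 enters row 1 and ejects 2. So w(5) = 2. P is now [[3, 5], [4, 6]].
Step i=4: Q has 4 at row 2, column 2; remove 6 from row 2 of P and reverse-bump: 6 enters row 1 and ejects 5. So w(4) = 5. P is now [[3, 6], [4]].
Step i=3: Q has 3 at row 2, column 1; remove 4 from row 2 of P and reverse-bump: 4 enters row 1 and ejects 3. So w(3) = 3. P is now [[4, 6]].
Step i=2: Q has 2 at row 1, column 2; remove that cell from P, ejecting 6. So w(2) = 6. P is now [[4]].
Step i=1: Q has 1 at row 1, column 1; remove that cell from P, ejecting 4. So w(1) = 4. P is now [].

So w = 4 6 3 5 2 1.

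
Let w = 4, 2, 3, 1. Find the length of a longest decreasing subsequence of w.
3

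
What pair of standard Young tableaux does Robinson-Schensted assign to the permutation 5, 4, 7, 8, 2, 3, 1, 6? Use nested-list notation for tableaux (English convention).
Insert each entry of the permutation into P by Schensted row insertion, recording in Q the position of each new cell.

Insert 5: appended to row 1. P = [[5]], Q = [[1]].
Insert 4: 4 bumps 5 from row 1; 5 starts row 2. P = [[4], [5]], Q = [[1], [2]].
Insert 7: appended to row 1. P = [[4, 7], [5]], Q = [[1, 3], [2]].
Insert 8: appended to row 1. P = [[4, 7, 8], [5]], Q = [[1, 3, 4], [2]].
Insert 2: 2 bumps 4 from row 1; 4 bumps 5 from row 2; 5 starts row 3. P = [[2, 7, 8], [4], [5]], Q = [[1, 3, 4], [2], [5]].
Insert 3: 3 bumps 7 from row 1; 7 appends to row 2. P = [[2, 3, 8], [4, 7], [5]], Q = [[1, 3, 4], [2, 6], [5]].
Insert 1: 1 bumps 2 from row 1; 2 bumps 4 from row 2; 4 bumps 5 from row 3; 5 starts row 4. P = [[1, 3, 8], [2, 7], [4], [5]], Q = [[1, 3, 4], [2, 6], [5], [7]].
Insert 6: 6 bumps 8 from row 1; 8 appends to row 2. P = [[1, 3, 6], [2, 7, 8], [4], [5]], Q = [[1, 3, 4], [2, 6, 8], [5], [7]].

So P = [[1, 3, 6], [2, 7, 8], [4], [5]], Q = [[1, 3, 4], [2, 6, 8], [5], [7]].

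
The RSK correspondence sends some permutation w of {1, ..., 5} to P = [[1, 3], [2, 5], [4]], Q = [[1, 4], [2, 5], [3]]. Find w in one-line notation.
4 2 1 5 3

Reverse the RSK construction: for i from n down to 1, find the cell of Q containing i, remove the entry at that cell from P, and reverse-bump it up through P; the value ejected from row 1 is w(i).

Step i=5: Q has 5 at row 2, column 2; remove 5 from row 2 of P and reverse-bump: 5 enters row 1 and ejects 3. So w(5) = 3. P is now [[1, 5], [2], [4]].
Step i=4: Q has 4 at row 1, column 2; remove that cell from P, ejecting 5. So w(4) = 5. P is now [[1], [2], [4]].
Step i=3: Q has 3 at row 3, column 1; remove 4 from row 3 of P and reverse-bump: 4 enters row 2 and ejects 2; 2 enters row 1 and ejects 1. So w(3) = 1. P is now [[2], [4]].
Step i=2: Q has 2 at row 2, column 1; remove 4 from row 2 of P and reverse-bump: 4 enters row 1 and ejects 2. So w(2) = 2. P is now [[4]].
Step i=1: Q has 1 at row 1, column 1; remove that cell from P, ejecting 4. So w(1) = 4. P is now [].

So w = 4 2 1 5 3.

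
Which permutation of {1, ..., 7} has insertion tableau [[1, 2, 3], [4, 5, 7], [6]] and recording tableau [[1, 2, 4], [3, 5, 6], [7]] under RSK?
Reverse the RSK construction: for i from n down to 1, find the cell of Q containing i, remove the entry at that cell from P, and reverse-bump it up through P; the value ejected from row 1 is w(i).

Step i=7: Q has 7 at row 3, column 1; remove 6 from row 3 of P and reverse-bump: 6 enters row 2 and ejects 5; 5 enters row 1 and ejects 3. So w(7) = 3. P is now [[1, 2, 5], [4, 6, 7]].
Step i=6: Q has 6 at row 2, column 3; remove 7 from row 2 of P and reverse-bump: 7 enters row 1 and ejects 5. So w(6) = 5. P is now [[1, 2, 7], [4, 6]].
Step i=5: Q has 5 at row 2, column 2; remove 6 from row 2 of P and reverse-bump: 6 enters row 1 and ejects 2. So w(5) = 2. P is now [[1, 6, 7], [4]].
Step i=4: Q has 4 at row 1, column 3; remove that cell from P, ejecting 7. So w(4) = 7. P is now [[1, 6], [4]].
Step i=3: Q has 3 at row 2, column 1; remove 4 from row 2 of P and reverse-bump: 4 enters row 1 and ejects 1. So w(3) = 1. P is now [[4, 6]].
Step i=2: Q has 2 at row 1, column 2; remove that cell from P, ejecting 6. So w(2) = 6. P is now [[4]].
Step i=1: Q has 1 at row 1, column 1; remove that cell from P, ejecting 4. So w(1) = 4. P is now [].

So w = 4 6 1 7 2 5 3.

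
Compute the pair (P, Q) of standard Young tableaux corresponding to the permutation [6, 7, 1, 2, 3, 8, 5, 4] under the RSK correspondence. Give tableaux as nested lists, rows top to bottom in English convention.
Insert each entry of the permutation into P by Schensted row insertion, recording in Q the position of each new cell.

After inserting 6: P = [[6]].
After inserting 7: P = [[6, 7]].
After inserting 1: P = [[1, 7], [6]].
After inserting 2: P = [[1, 2], [6, 7]].
After inserting 3: P = [[1, 2, 3], [6, 7]].
After inserting 8: P = [[1, 2, 3, 8], [6, 7]].
After inserting 5: P = [[1, 2, 3, 5], [6, 7, 8]].
After inserting 4: P = [[1, 2, 3, 4], [5, 7, 8], [6]].

So P = [[1, 2, 3, 4], [5, 7, 8], [6]], Q = [[1, 2, 5, 6], [3, 4, 7], [8]].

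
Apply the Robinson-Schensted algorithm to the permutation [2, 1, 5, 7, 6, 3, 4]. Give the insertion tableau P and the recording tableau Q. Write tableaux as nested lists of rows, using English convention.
P = [[1, 3, 4], [2, 5, 6], [7]], Q = [[1, 3, 4], [2, 5, 7], [6]]

Insert each entry of the permutation into P by Schensted row insertion, recording in Q the position of each new cell.

Insert 2: appended to row 1. P = [[2]].
Insert 1: 1 bumps 2 from row 1; 2 starts row 2. P = [[1], [2]].
Insert 5: appended to row 1. P = [[1, 5], [2]].
Insert 7: appended to row 1. P = [[1, 5, 7], [2]].
Insert 6: 6 bumps 7 from row 1; 7 appends to row 2. P = [[1, 5, 6], [2, 7]].
Insert 3: 3 bumps 5 from row 1; 5 bumps 7 from row 2; 7 starts row 3. P = [[1, 3, 6], [2, 5], [7]].
Insert 4: 4 bumps 6 from row 1; 6 appends to row 2. P = [[1, 3, 4], [2, 5, 6], [7]].

So P = [[1, 3, 4], [2, 5, 6], [7]], Q = [[1, 3, 4], [2, 5, 7], [6]].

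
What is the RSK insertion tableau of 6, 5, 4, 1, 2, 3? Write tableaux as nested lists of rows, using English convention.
P = [[1, 2, 3], [4], [5], [6]]

Insert 6: appended to row 1. P = [[6]].
Insert 5: 5 bumps 6 from row 1; 6 starts row 2. P = [[5], [6]].
Insert 4: 4 bumps 5 from row 1; 5 bumps 6 from row 2; 6 starts row 3. P = [[4], [5], [6]].
Insert 1: 1 bumps 4 from row 1; 4 bumps 5 from row 2; 5 bumps 6 from row 3; 6 starts row 4. P = [[1], [4], [5], [6]].
Insert 2: appended to row 1. P = [[1, 2], [4], [5], [6]].
Insert 3: appended to row 1. P = [[1, 2, 3], [4], [5], [6]].

So P = [[1, 2, 3], [4], [5], [6]].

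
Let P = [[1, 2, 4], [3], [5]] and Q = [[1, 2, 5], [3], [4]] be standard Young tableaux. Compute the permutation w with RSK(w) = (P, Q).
1 5 3 2 4

Reverse the RSK construction: for i from n down to 1, find the cell of Q containing i, remove the entry at that cell from P, and reverse-bump it up through P; the value ejected from row 1 is w(i).

Step i=5: Q has 5 at row 1, column 3; remove that cell from P, ejecting 4. So w(5) = 4. P is now [[1, 2], [3], [5]].
Step i=4: Q has 4 at row 3, column 1; remove 5 from row 3 of P and reverse-bump: 5 enters row 2 and ejects 3; 3 enters row 1 and ejects 2. So w(4) = 2. P is now [[1, 3], [5]].
Step i=3: Q has 3 at row 2, column 1; remove 5 from row 2 of P and reverse-bump: 5 enters row 1 and ejects 3. So w(3) = 3. P is now [[1, 5]].
Step i=2: Q has 2 at row 1, column 2; remove that cell from P, ejecting 5. So w(2) = 5. P is now [[1]].
Step i=1: Q has 1 at row 1, column 1; remove that cell from P, ejecting 1. So w(1) = 1. P is now [].

So w = 1 5 3 2 4.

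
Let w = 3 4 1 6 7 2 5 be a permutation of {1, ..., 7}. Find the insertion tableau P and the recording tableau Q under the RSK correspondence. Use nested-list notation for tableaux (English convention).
Insert each entry of the permutation into P by Schensted row insertion, recording in Q the position of each new cell.

Insert 3: appended to row 1. P = [[3]].
Insert 4: appended to row 1. P = [[3, 4]].
Insert 1: 1 bumps 3 from row 1; 3 starts row 2. P = [[1, 4], [3]].
Insert 6: appended to row 1. P = [[1, 4, 6], [3]].
Insert 7: appended to row 1. P = [[1, 4, 6, 7], [3]].
Insert 2: 2 bumps 4 from row 1; 4 appends to row 2. P = [[1, 2, 6, 7], [3, 4]].
Insert 5: 5 bumps 6 from row 1; 6 appends to row 2. P = [[1, 2, 5, 7], [3, 4, 6]].

So P = [[1, 2, 5, 7], [3, 4, 6]], Q = [[1, 2, 4, 5], [3, 6, 7]].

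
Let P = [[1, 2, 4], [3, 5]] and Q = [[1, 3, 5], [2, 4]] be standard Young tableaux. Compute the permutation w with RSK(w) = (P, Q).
Reverse the RSK construction: for i from n down to 1, find the cell of Q containing i, remove the entry at that cell from P, and reverse-bump it up through P; the value ejected from row 1 is w(i).

Step i=5: Q has 5 at row 1, column 3; remove that cell from P, ejecting 4. So w(5) = 4. P is now [[1, 2], [3, 5]].
Step i=4: Q has 4 at row 2, column 2; remove 5 from row 2 of P and reverse-bump: 5 enters row 1 and ejects 2. So w(4) = 2. P is now [[1, 5], [3]].
Step i=3: Q has 3 at row 1, column 2; remove that cell from P, ejecting 5. So w(3) = 5. P is now [[1], [3]].
Step i=2: Q has 2 at row 2, column 1; remove 3 from row 2 of P and reverse-bump: 3 enters row 1 and ejects 1. So w(2) = 1. P is now [[3]].
Step i=1: Q has 1 at row 1, column 1; remove that cell from P, ejecting 3. So w(1) = 3. P is now [].

So w = 3 1 5 2 4.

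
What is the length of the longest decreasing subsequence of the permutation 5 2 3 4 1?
3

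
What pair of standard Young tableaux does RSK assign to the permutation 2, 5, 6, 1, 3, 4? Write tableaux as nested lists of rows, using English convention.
Insert each entry of the permutation into P by Schensted row insertion, recording in Q the position of each new cell.

After inserting 2: P = [[2]].
After inserting 5: P = [[2, 5]].
After inserting 6: P = [[2, 5, 6]].
After inserting 1: P = [[1, 5, 6], [2]].
After inserting 3: P = [[1, 3, 6], [2, 5]].
After inserting 4: P = [[1, 3, 4], [2, 5, 6]].

So P = [[1, 3, 4], [2, 5, 6]], Q = [[1, 2, 3], [4, 5, 6]].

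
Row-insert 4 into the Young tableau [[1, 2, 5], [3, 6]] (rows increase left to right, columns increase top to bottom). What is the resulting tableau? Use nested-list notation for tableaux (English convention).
In row 1, 4 replaces 5 (the leftmost entry greater than 4); 5 is bumped to row 2. In row 2, 5 replaces 6 (the leftmost entry greater than 5); 6 is bumped to row 3. 6 starts a new row 3. The new tableau is [[1, 2, 4], [3, 5], [6]].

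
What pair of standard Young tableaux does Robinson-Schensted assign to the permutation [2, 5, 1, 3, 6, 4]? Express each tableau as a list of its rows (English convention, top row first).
Insert each entry of the permutation into P by Schensted row insertion, recording in Q the position of each new cell.

Insert 2: appended to row 1. P = [[2]], Q = [[1]].
Insert 5: appended to row 1. P = [[2, 5]], Q = [[1, 2]].
Insert 1: 1 bumps 2 from row 1; 2 starts row 2. P = [[1, 5], [2]], Q = [[1, 2], [3]].
Insert 3: 3 bumps 5 from row 1; 5 appends to row 2. P = [[1, 3], [2, 5]], Q = [[1, 2], [3, 4]].
Insert 6: appended to row 1. P = [[1, 3, 6], [2, 5]], Q = [[1, 2, 5], [3, 4]].
Insert 4: 4 bumps 6 from row 1; 6 appends to row 2. P = [[1, 3, 4], [2, 5, 6]], Q = [[1, 2, 5], [3, 4, 6]].

So P = [[1, 3, 4], [2, 5, 6]], Q = [[1, 2, 5], [3, 4, 6]].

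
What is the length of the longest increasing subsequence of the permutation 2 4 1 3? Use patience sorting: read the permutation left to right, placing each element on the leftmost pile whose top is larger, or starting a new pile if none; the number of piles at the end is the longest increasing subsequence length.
2: new pile. tops = [2]
4: new pile. tops = [2, 4]
1: onto pile 1 (replacing 2). tops = [1, 4]
3: onto pile 2 (replacing 4). tops = [1, 3]

2 piles, so the longest increasing subsequence has length 2.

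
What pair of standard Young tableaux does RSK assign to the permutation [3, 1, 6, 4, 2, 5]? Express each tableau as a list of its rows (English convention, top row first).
P = [[1, 2, 5], [3, 4], [6]], Q = [[1, 3, 6], [2, 4], [5]]

Insert each entry of the permutation into P by Schensted row insertion, recording in Q the position of each new cell.

Insert 3: appended to row 1. P = [[3]], Q = [[1]].
Insert 1: 1 bumps 3 from row 1; 3 starts row 2. P = [[1], [3]], Q = [[1], [2]].
Insert 6: appended to row 1. P = [[1, 6], [3]], Q = [[1, 3], [2]].
Insert 4: 4 bumps 6 from row 1; 6 appends to row 2. P = [[1, 4], [3, 6]], Q = [[1, 3], [2, 4]].
Insert 2: 2 bumps 4 from row 1; 4 bumps 6 from row 2; 6 starts row 3. P = [[1, 2], [3, 4], [6]], Q = [[1, 3], [2, 4], [5]].
Insert 5: appended to row 1. P = [[1, 2, 5], [3, 4], [6]], Q = [[1, 3, 6], [2, 4], [5]].

So P = [[1, 2, 5], [3, 4], [6]], Q = [[1, 3, 6], [2, 4], [5]].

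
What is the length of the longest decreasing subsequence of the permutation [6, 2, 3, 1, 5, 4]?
3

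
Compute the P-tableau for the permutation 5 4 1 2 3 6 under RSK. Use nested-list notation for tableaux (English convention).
Insert 5: appended to row 1. P = [[5]].
Insert 4: 4 bumps 5 from row 1; 5 starts row 2. P = [[4], [5]].
Insert 1: 1 bumps 4 from row 1; 4 bumps 5 from row 2; 5 starts row 3. P = [[1], [4], [5]].
Insert 2: appended to row 1. P = [[1, 2], [4], [5]].
Insert 3: appended to row 1. P = [[1, 2, 3], [4], [5]].
Insert 6: appended to row 1. P = [[1, 2, 3, 6], [4], [5]].

So P = [[1, 2, 3, 6], [4], [5]].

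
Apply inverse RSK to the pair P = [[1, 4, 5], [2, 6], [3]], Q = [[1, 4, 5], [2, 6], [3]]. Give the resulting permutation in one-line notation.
3 2 1 4 6 5

Reverse the RSK construction: for i from n down to 1, find the cell of Q containing i, remove the entry at that cell from P, and reverse-bump it up through P; the value ejected from row 1 is w(i).

Step i=6: Q has 6 at row 2, column 2; remove 6 from row 2 of P and reverse-bump: 6 enters row 1 and ejects 5. So w(6) = 5. P is now [[1, 4, 6], [2], [3]].
Step i=5: Q has 5 at row 1, column 3; remove that cell from P, ejecting 6. So w(5) = 6. P is now [[1, 4], [2], [3]].
Step i=4: Q has 4 at row 1, column 2; remove that cell from P, ejecting 4. So w(4) = 4. P is now [[1], [2], [3]].
Step i=3: Q has 3 at row 3, column 1; remove 3 from row 3 of P and reverse-bump: 3 enters row 2 and ejects 2; 2 enters row 1 and ejects 1. So w(3) = 1. P is now [[2], [3]].
Step i=2: Q has 2 at row 2, column 1; remove 3 from row 2 of P and reverse-bump: 3 enters row 1 and ejects 2. So w(2) = 2. P is now [[3]].
Step i=1: Q has 1 at row 1, column 1; remove that cell from P, ejecting 3. So w(1) = 3. P is now [].

So w = 3 2 1 4 6 5.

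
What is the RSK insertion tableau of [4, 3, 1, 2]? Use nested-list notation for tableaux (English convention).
Insert 4: appended to row 1. P = [[4]].
Insert 3: 3 bumps 4 from row 1; 4 starts row 2. P = [[3], [4]].
Insert 1: 1 bumps 3 from row 1; 3 bumps 4 from row 2; 4 starts row 3. P = [[1], [3], [4]].
Insert 2: appended to row 1. P = [[1, 2], [3], [4]].

So P = [[1, 2], [3], [4]].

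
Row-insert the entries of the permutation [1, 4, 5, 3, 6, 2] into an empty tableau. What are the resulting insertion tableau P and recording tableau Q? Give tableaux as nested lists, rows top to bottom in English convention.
Insert each entry of the permutation into P by Schensted row insertion, recording in Q the position of each new cell.

Insert 1: appended to row 1. P = [[1]].
Insert 4: appended to row 1. P = [[1, 4]].
Insert 5: appended to row 1. P = [[1, 4, 5]].
Insert 3: 3 bumps 4 from row 1; 4 starts row 2. P = [[1, 3, 5], [4]].
Insert 6: appended to row 1. P = [[1, 3, 5, 6], [4]].
Insert 2: 2 bumps 3 from row 1; 3 bumps 4 from row 2; 4 starts row 3. P = [[1, 2, 5, 6], [3], [4]].

So P = [[1, 2, 5, 6], [3], [4]], Q = [[1, 2, 3, 5], [4], [6]].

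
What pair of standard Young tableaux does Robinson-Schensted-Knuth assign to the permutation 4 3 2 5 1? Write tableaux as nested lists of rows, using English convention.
Insert each entry of the permutation into P by Schensted row insertion, recording in Q the position of each new cell.

Insert 4: appended to row 1. P = [[4]].
Insert 3: 3 bumps 4 from row 1; 4 starts row 2. P = [[3], [4]].
Insert 2: 2 bumps 3 from row 1; 3 bumps 4 from row 2; 4 starts row 3. P = [[2], [3], [4]].
Insert 5: appended to row 1. P = [[2, 5], [3], [4]].
Insert 1: 1 bumps 2 from row 1; 2 bumps 3 from row 2; 3 bumps 4 from row 3; 4 starts row 4. P = [[1, 5], [2], [3], [4]].

So P = [[1, 5], [2], [3], [4]], Q = [[1, 4], [2], [3], [5]].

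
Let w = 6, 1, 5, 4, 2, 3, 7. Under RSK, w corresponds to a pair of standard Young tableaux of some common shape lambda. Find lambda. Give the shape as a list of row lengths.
Row-insert each entry into an empty tableau.

After inserting 6: P = [[6]].
After inserting 1: P = [[1], [6]].
After inserting 5: P = [[1, 5], [6]].
After inserting 4: P = [[1, 4], [5], [6]].
After inserting 2: P = [[1, 2], [4], [5], [6]].
After inserting 3: P = [[1, 2, 3], [4], [5], [6]].
After inserting 7: P = [[1, 2, 3, 7], [4], [5], [6]].

The final insertion tableau P = [[1, 2, 3, 7], [4], [5], [6]] has shape [4, 1, 1, 1].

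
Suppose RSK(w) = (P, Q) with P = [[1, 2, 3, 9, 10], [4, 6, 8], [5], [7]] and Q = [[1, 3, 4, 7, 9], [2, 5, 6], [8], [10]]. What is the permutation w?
Reverse the RSK construction: for i from n down to 1, find the cell of Q containing i, remove the entry at that cell from P, and reverse-bump it up through P; the value ejected from row 1 is w(i).

Step i=10: Q has 10 at row 4, column 1; remove 7 from row 4 of P and reverse-bump: 7 enters row 3 and ejects 5; 5 enters row 2 and ejects 4; 4 enters row 1 and ejects 3. So w(10) = 3. P is now [[1, 2, 4, 9, 10], [5, 6, 8], [7]].
Step i=9: Q has 9 at row 1, column 5; remove that cell from P, ejecting 10. So w(9) = 10. P is now [[1, 2, 4, 9], [5, 6, 8], [7]].
Step i=8: Q has 8 at row 3, column 1; remove 7 from row 3 of P and reverse-bump: 7 enters row 2 and ejects 6; 6 enters row 1 and ejects 4. So w(8) = 4. P is now [[1, 2, 6, 9], [5, 7, 8]].
Step i=7: Q has 7 at row 1, column 4; remove that cell from P, ejecting 9. So w(7) = 9. P is now [[1, 2, 6], [5, 7, 8]].
Step i=6: Q has 6 at row 2, column 3; remove 8 from row 2 of P and reverse-bump: 8 enters row 1 and ejects 6. So w(6) = 6. P is now [[1, 2, 8], [5, 7]].
Step i=5: Q has 5 at row 2, column 2; remove 7 from row 2 of P and reverse-bump: 7 enters row 1 and ejects 2. So w(5) = 2. P is now [[1, 7, 8], [5]].
Step i=4: Q has 4 at row 1, column 3; remove that cell from P, ejecting 8. So w(4) = 8. P is now [[1, 7], [5]].
Step i=3: Q has 3 at row 1, column 2; remove that cell from P, ejecting 7. So w(3) = 7. P is now [[1], [5]].
Step i=2: Q has 2 at row 2, column 1; remove 5 from row 2 of P and reverse-bump: 5 enters row 1 and ejects 1. So w(2) = 1. P is now [[5]].
Step i=1: Q has 1 at row 1, column 1; remove that cell from P, ejecting 5. So w(1) = 5. P is now [].

So w = 5 1 7 8 2 6 9 4 10 3.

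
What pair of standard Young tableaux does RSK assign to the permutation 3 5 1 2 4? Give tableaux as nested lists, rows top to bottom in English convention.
P = [[1, 2, 4], [3, 5]], Q = [[1, 2, 5], [3, 4]]

Insert each entry of the permutation into P by Schensted row insertion, recording in Q the position of each new cell.

Insert 3: appended to row 1. P = [[3]].
Insert 5: appended to row 1. P = [[3, 5]].
Insert 1: 1 bumps 3 from row 1; 3 starts row 2. P = [[1, 5], [3]].
Insert 2: 2 bumps 5 from row 1; 5 appends to row 2. P = [[1, 2], [3, 5]].
Insert 4: appended to row 1. P = [[1, 2, 4], [3, 5]].

So P = [[1, 2, 4], [3, 5]], Q = [[1, 2, 5], [3, 4]].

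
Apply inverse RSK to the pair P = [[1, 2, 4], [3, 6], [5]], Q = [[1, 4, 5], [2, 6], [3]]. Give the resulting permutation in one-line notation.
Reverse the RSK construction: for i from n down to 1, find the cell of Q containing i, remove the entry at that cell from P, and reverse-bump it up through P; the value ejected from row 1 is w(i).

Step i=6: Q has 6 at row 2, column 2; remove 6 from row 2 of P and reverse-bump: 6 enters row 1 and ejects 4. So w(6) = 4. P is now [[1, 2, 6], [3], [5]].
Step i=5: Q has 5 at row 1, column 3; remove that cell from P, ejecting 6. So w(5) = 6. P is now [[1, 2], [3], [5]].
Step i=4: Q has 4 at row 1, column 2; remove that cell from P, ejecting 2. So w(4) = 2. P is now [[1], [3], [5]].
Step i=3: Q has 3 at row 3, column 1; remove 5 from row 3 of P and reverse-bump: 5 enters row 2 and ejects 3; 3 enters row 1 and ejects 1. So w(3) = 1. P is now [[3], [5]].
Step i=2: Q has 2 at row 2, column 1; remove 5 from row 2 of P and reverse-bump: 5 enters row 1 and ejects 3. So w(2) = 3. P is now [[5]].
Step i=1: Q has 1 at row 1, column 1; remove that cell from P, ejecting 5. So w(1) = 5. P is now [].

So w = 5 3 1 2 6 4.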